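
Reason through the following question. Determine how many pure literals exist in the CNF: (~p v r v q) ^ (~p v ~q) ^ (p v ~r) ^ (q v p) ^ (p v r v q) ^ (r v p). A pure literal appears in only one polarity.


Check each variable for pure literal status:
p: mixed (not pure)
q: mixed (not pure)
r: mixed (not pure)
Pure literal count = 0

0


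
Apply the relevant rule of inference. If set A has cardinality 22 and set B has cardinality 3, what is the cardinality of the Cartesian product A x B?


The Cartesian product A x B contains all ordered pairs (a, b).
|A x B| = |A| * |B| = 22 * 3 = 66

66


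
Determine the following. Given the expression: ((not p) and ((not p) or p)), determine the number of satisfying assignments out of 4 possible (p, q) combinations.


Check all 4 assignments:
p=0, q=0: 1
p=0, q=1: 1
p=1, q=0: 0
p=1, q=1: 0
Count of True = 2

2


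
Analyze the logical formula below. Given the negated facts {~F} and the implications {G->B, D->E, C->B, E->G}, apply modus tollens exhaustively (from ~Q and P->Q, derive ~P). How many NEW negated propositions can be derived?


Initial negated facts: {~F}
Apply modus tollens to closure:
  (no implication fires)
Final negated: {~F}
New negations: {(none)}
Count = 0

0


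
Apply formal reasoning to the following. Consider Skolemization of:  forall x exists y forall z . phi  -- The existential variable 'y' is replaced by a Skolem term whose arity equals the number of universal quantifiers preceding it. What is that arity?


Quantifier prefix: forall x exists y forall z
'y' is existentially quantified at position 2.
Universal variables preceding it: x
Skolem function arity = 1

1


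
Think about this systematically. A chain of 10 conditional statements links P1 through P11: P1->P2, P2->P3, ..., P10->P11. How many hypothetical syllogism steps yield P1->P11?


With 10 implications in a chain connecting 11 propositions:
P1->P2, P2->P3, ..., P10->P11
Steps needed = (number of implications) - 1 = 10 - 1 = 9

9


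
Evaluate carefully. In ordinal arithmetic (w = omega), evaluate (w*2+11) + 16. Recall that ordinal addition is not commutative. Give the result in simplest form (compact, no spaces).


Compute (w*2+11) + 16.
Ordinal + is associative but NOT commutative; for finite n>0, n + w = w but w + n stays w+n.
By associativity: (w*2+11) + 16 = w*2 + (11+16) = w*2+27.
Result = w*2+27

w*2+27


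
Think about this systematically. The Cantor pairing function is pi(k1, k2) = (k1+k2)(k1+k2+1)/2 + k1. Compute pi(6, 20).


k1 + k2 = 26
(k1+k2)(k1+k2+1)/2 = 26 * 27 / 2 = 351
pi = 351 + 6 = 357

357


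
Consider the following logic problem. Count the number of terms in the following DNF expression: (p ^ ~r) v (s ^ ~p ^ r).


A DNF formula is a disjunction of terms (conjunctions).
Terms are separated by v.
Counting the disjuncts: 2 terms.

2


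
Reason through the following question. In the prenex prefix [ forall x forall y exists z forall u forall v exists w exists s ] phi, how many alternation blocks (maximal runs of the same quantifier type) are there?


Quantifier-type sequence: A A E A A E E  (A=forall, E=exists)
Group into maximal same-type runs:
  Ax2 | Ex1 | Ax2 | Ex2
Number of blocks = 4

4


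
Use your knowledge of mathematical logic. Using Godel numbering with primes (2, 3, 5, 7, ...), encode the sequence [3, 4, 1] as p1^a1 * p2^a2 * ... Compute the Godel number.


Encode each element as an exponent of the corresponding prime:
  2^3 = 8
  3^4 = 81
  5^1 = 5
Product = 8 * 81 * 5 = 3240

3240


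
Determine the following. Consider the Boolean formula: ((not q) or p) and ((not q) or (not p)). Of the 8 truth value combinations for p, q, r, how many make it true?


Evaluate all 8 assignments for p, q, r:
p=0, q=0, r=0: 1
p=0, q=0, r=1: 1
p=0, q=1, r=0: 0
p=0, q=1, r=1: 0
p=1, q=0, r=0: 1
p=1, q=0, r=1: 1
p=1, q=1, r=0: 0
p=1, q=1, r=1: 0
Satisfying count = 4

4


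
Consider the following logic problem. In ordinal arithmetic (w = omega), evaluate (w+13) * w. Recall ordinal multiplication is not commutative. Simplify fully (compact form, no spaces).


Compute (w+13) * w.
Ordinal * is associative and left-distributive over +, but NOT commutative; for finite n>1, n*w = w but w*n stays w*n.
(w+13) * w = sup{(w+13)*k : k<w} = sup{w*k+13} = w^2 (the +13 tail is absorbed in the limit).
Result = w^2

w^2


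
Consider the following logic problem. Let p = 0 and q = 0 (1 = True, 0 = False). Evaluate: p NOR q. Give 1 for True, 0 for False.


p = 0, q = 0
Operation: p NOR q
Evaluate: 0 NOR 0 = 1

1


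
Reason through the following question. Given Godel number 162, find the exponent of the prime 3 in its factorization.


Factorize 162 by dividing by 3 repeatedly.
Division steps: 3 divides 162 exactly 4 time(s).
Exponent of 3 = 4

4


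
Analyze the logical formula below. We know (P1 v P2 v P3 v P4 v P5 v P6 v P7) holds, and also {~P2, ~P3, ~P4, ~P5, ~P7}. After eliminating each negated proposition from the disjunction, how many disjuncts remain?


Original disjuncts (7): P1, P2, P3, P4, P5, P6, P7
Negated (eliminate): ~P2, ~P3, ~P4, ~P5, ~P7
Remaining disjuncts: P1, P6
Count = 7 - 5 = 2

2


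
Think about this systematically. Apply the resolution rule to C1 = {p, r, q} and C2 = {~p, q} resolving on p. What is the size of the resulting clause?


Remove p from C1 and ~p from C2.
C1 remainder: {r, q}
C2 remainder: {q}
Union (resolvent): {q, r}
Resolvent has 2 literal(s).

2


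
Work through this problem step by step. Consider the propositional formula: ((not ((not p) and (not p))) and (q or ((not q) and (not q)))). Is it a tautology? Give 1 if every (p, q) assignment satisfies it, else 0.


Check all 4 assignments:
p=0, q=0: 0
p=0, q=1: 0
p=1, q=0: 1
p=1, q=1: 1
Satisfying count = 2/4.
Tautology iff count = 4: no.

0


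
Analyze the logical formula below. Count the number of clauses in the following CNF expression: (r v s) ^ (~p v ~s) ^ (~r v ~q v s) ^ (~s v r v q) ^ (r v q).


A CNF formula is a conjunction of clauses.
Clauses are separated by ^.
Counting the conjuncts: 5 clauses.

5


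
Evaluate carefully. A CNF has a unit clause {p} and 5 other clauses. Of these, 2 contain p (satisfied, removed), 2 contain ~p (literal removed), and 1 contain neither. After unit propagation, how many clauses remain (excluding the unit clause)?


Satisfied (removed): 2
Shortened (remain): 2
Unchanged (remain): 1
Remaining = 2 + 1 = 3

3


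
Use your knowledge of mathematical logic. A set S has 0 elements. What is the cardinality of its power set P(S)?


The power set of a set with n elements has 2^n elements.
|P(S)| = 2^0 = 1

1


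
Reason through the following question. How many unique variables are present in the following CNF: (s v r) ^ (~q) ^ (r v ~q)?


Identify each variable that appears in the formula.
Variables found: q, r, s
Count = 3

3


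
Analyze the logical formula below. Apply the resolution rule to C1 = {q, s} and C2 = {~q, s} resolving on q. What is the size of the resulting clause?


Remove q from C1 and ~q from C2.
C1 remainder: {s}
C2 remainder: {s}
Union (resolvent): {s}
Resolvent has 1 literal(s).

1


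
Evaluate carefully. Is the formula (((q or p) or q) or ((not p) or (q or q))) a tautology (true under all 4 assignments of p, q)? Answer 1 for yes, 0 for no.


Check all 4 assignments:
p=0, q=0: 1
p=0, q=1: 1
p=1, q=0: 1
p=1, q=1: 1
Satisfying count = 4/4.
Tautology iff count = 4: yes.

1


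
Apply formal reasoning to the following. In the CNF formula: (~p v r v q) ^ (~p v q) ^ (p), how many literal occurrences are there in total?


Counting literals in each clause:
Clause 1: 3 literal(s)
Clause 2: 2 literal(s)
Clause 3: 1 literal(s)
Total = 6

6


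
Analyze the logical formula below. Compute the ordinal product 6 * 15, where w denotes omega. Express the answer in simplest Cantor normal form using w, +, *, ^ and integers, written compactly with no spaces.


Compute 6 * 15.
Ordinal * is associative and left-distributive over +, but NOT commutative; for finite n>1, n*w = w but w*n stays w*n.
Both finite; ordinal * agrees with natural *: 6 * 15 = 90.
Result = 90

90


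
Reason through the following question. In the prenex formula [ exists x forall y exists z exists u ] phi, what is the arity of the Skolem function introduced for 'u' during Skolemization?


Quantifier prefix: exists x forall y exists z exists u
'u' is existentially quantified at position 4.
Universal variables preceding it: y
Skolem function arity = 1

1


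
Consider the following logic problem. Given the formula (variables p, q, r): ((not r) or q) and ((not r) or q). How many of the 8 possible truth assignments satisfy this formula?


Evaluate all 8 assignments for p, q, r:
p=0, q=0, r=0: 1
p=0, q=0, r=1: 0
p=0, q=1, r=0: 1
p=0, q=1, r=1: 1
p=1, q=0, r=0: 1
p=1, q=0, r=1: 0
p=1, q=1, r=0: 1
p=1, q=1, r=1: 1
Satisfying count = 6

6


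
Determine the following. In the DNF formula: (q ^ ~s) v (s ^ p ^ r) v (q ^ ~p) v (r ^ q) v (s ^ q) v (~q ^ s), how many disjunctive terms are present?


A DNF formula is a disjunction of terms (conjunctions).
Terms are separated by v.
Counting the disjuncts: 6 terms.

6


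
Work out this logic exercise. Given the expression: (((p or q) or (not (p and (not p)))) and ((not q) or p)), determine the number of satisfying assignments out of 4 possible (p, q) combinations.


Check all 4 assignments:
p=0, q=0: 1
p=0, q=1: 0
p=1, q=0: 1
p=1, q=1: 1
Count of True = 3

3


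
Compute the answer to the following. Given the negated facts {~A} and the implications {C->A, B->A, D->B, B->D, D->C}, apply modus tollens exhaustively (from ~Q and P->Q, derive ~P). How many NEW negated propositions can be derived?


Initial negated facts: {~A}
Apply modus tollens to closure:
  ~A and C->A  =>  ~C
  ~A and B->A  =>  ~B
  ~B and D->B  =>  ~D
Final negated: {~A, ~B, ~C, ~D}
New negations: {~B, ~C, ~D}
Count = 3

3


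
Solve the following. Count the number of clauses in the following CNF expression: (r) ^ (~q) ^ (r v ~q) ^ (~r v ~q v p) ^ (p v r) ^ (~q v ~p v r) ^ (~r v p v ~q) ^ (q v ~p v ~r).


A CNF formula is a conjunction of clauses.
Clauses are separated by ^.
Counting the conjuncts: 8 clauses.

8


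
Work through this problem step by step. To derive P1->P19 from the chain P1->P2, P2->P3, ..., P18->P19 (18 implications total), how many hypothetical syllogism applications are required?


With 18 implications in a chain connecting 19 propositions:
P1->P2, P2->P3, ..., P18->P19
Steps needed = (number of implications) - 1 = 18 - 1 = 17

17


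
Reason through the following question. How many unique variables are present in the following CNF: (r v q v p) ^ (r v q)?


Identify each variable that appears in the formula.
Variables found: p, q, r
Count = 3

3


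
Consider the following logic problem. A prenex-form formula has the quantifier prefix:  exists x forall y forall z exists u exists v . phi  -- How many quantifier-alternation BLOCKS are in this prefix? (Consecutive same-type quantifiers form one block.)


Quantifier-type sequence: E A A E E  (A=forall, E=exists)
Group into maximal same-type runs:
  Ex1 | Ax2 | Ex2
Number of blocks = 3

3


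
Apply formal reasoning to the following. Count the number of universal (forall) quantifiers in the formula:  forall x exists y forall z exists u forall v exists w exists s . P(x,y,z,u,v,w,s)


Quantifier prefix: forall x exists y forall z exists u forall v exists w exists s
Mark each quantifier type:
  U E U E U E E
Universal count = 3, Existential count = 4
Asked for universal (forall) quantifiers: 3

3


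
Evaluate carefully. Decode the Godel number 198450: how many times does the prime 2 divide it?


Factorize 198450 by dividing by 2 repeatedly.
Division steps: 2 divides 198450 exactly 1 time(s).
Exponent of 2 = 1

1


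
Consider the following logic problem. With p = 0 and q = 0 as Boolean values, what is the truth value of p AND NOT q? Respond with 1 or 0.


p = 0, q = 0
Operation: p AND NOT q
Evaluate: 0 AND NOT 0 = 0

0


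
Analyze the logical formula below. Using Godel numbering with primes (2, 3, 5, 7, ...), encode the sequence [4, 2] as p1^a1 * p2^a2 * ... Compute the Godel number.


Encode each element as an exponent of the corresponding prime:
  2^4 = 16
  3^2 = 9
Product = 16 * 9 = 144

144


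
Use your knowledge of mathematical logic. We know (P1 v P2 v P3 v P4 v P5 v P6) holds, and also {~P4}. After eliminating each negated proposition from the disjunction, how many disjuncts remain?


Original disjuncts (6): P1, P2, P3, P4, P5, P6
Negated (eliminate): ~P4
Remaining disjuncts: P1, P2, P3, P5, P6
Count = 6 - 1 = 5

5


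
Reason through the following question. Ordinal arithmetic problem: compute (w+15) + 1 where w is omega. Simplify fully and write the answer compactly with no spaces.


Compute (w+15) + 1.
Ordinal + is associative but NOT commutative; for finite n>0, n + w = w but w + n stays w+n.
By associativity: (w+15) + 1 = w + (15+1) = w+16.
Result = w+16

w+16


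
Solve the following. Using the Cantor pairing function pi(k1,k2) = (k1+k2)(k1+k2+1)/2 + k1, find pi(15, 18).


k1 + k2 = 33
(k1+k2)(k1+k2+1)/2 = 33 * 34 / 2 = 561
pi = 561 + 15 = 576

576


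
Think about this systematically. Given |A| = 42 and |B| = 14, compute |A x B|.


The Cartesian product A x B contains all ordered pairs (a, b).
|A x B| = |A| * |B| = 42 * 14 = 588

588


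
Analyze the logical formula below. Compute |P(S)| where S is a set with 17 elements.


The power set of a set with n elements has 2^n elements.
|P(S)| = 2^17 = 131072

131072


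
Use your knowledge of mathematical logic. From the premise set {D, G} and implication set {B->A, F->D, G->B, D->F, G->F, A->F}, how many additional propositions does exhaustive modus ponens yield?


Initial facts: {D, G}
Apply modus ponens to closure:
  G and G->B  =>  B
  D and D->F  =>  F
  B and B->A  =>  A
Final known: {A, B, D, F, G}
New propositions: {A, B, F}
Count = 3

3


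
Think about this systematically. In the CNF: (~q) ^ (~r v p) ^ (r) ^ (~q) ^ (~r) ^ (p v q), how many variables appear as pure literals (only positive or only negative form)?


Check each variable for pure literal status:
p: pure positive
q: mixed (not pure)
r: mixed (not pure)
Pure literal count = 1

1


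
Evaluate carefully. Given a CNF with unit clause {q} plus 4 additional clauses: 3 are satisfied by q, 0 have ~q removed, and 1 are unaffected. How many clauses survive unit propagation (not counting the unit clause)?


Satisfied (removed): 3
Shortened (remain): 0
Unchanged (remain): 1
Remaining = 0 + 1 = 1

1


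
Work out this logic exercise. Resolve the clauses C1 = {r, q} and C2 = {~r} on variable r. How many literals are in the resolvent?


Remove r from C1 and ~r from C2.
C1 remainder: {q}
C2 remainder: {}
Union (resolvent): {q}
Resolvent has 1 literal(s).

1


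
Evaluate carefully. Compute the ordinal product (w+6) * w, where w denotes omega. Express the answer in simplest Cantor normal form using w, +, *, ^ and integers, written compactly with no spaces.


Compute (w+6) * w.
Ordinal * is associative and left-distributive over +, but NOT commutative; for finite n>1, n*w = w but w*n stays w*n.
(w+6) * w = sup{(w+6)*k : k<w} = sup{w*k+6} = w^2 (the +6 tail is absorbed in the limit).
Result = w^2

w^2


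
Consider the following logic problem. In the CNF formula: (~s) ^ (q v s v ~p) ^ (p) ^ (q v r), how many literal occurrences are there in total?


Counting literals in each clause:
Clause 1: 1 literal(s)
Clause 2: 3 literal(s)
Clause 3: 1 literal(s)
Clause 4: 2 literal(s)
Total = 7

7


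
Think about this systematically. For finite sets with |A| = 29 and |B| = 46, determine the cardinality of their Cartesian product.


The Cartesian product A x B contains all ordered pairs (a, b).
|A x B| = |A| * |B| = 29 * 46 = 1334

1334


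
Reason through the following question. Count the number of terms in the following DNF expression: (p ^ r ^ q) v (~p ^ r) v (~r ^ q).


A DNF formula is a disjunction of terms (conjunctions).
Terms are separated by v.
Counting the disjuncts: 3 terms.

3


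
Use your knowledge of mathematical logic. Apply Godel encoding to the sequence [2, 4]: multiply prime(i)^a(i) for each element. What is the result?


Encode each element as an exponent of the corresponding prime:
  2^2 = 4
  3^4 = 81
Product = 4 * 81 = 324

324


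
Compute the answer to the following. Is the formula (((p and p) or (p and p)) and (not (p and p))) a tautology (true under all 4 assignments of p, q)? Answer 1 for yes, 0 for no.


Check all 4 assignments:
p=0, q=0: 0
p=0, q=1: 0
p=1, q=0: 0
p=1, q=1: 0
Satisfying count = 0/4.
Tautology iff count = 4: no.

0


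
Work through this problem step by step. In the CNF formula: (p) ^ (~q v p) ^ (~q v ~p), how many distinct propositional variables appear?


Identify each variable that appears in the formula.
Variables found: p, q
Count = 2

2


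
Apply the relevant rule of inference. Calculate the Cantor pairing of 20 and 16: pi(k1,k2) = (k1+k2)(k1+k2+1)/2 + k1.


k1 + k2 = 36
(k1+k2)(k1+k2+1)/2 = 36 * 37 / 2 = 666
pi = 666 + 20 = 686

686


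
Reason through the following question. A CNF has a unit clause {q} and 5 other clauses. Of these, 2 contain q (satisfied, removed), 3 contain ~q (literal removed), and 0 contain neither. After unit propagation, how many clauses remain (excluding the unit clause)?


Satisfied (removed): 2
Shortened (remain): 3
Unchanged (remain): 0
Remaining = 3 + 0 = 3

3


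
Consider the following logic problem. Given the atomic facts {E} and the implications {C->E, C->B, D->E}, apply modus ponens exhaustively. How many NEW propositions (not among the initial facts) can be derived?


Initial facts: {E}
Apply modus ponens to closure:
  (no implication fires)
Final known: {E}
New propositions: {(none)}
Count = 0

0


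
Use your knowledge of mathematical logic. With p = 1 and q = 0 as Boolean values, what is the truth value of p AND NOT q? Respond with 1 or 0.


p = 1, q = 0
Operation: p AND NOT q
Evaluate: 1 AND NOT 0 = 1

1


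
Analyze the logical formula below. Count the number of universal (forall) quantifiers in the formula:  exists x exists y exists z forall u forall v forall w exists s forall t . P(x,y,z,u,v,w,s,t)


Quantifier prefix: exists x exists y exists z forall u forall v forall w exists s forall t
Mark each quantifier type:
  E E E U U U E U
Universal count = 4, Existential count = 4
Asked for universal (forall) quantifiers: 4

4


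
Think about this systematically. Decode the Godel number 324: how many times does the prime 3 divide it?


Factorize 324 by dividing by 3 repeatedly.
Division steps: 3 divides 324 exactly 4 time(s).
Exponent of 3 = 4

4


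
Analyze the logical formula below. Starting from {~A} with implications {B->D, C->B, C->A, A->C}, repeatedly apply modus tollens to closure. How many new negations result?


Initial negated facts: {~A}
Apply modus tollens to closure:
  ~A and C->A  =>  ~C
Final negated: {~A, ~C}
New negations: {~C}
Count = 1

1


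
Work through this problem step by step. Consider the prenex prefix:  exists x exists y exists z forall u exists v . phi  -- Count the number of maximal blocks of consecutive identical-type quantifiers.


Quantifier-type sequence: E E E A E  (A=forall, E=exists)
Group into maximal same-type runs:
  Ex3 | Ax1 | Ex1
Number of blocks = 3

3


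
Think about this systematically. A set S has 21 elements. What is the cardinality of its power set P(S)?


The power set of a set with n elements has 2^n elements.
|P(S)| = 2^21 = 2097152

2097152


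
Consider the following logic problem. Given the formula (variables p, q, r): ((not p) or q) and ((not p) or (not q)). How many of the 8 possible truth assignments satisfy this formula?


Evaluate all 8 assignments for p, q, r:
p=0, q=0, r=0: 1
p=0, q=0, r=1: 1
p=0, q=1, r=0: 1
p=0, q=1, r=1: 1
p=1, q=0, r=0: 0
p=1, q=0, r=1: 0
p=1, q=1, r=0: 0
p=1, q=1, r=1: 0
Satisfying count = 4

4


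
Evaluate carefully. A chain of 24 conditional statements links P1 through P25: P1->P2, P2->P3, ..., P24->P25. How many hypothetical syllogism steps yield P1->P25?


With 24 implications in a chain connecting 25 propositions:
P1->P2, P2->P3, ..., P24->P25
Steps needed = (number of implications) - 1 = 24 - 1 = 23

23


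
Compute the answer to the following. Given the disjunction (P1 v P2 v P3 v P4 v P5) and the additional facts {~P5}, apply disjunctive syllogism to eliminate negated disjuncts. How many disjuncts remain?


Original disjuncts (5): P1, P2, P3, P4, P5
Negated (eliminate): ~P5
Remaining disjuncts: P1, P2, P3, P4
Count = 5 - 1 = 4

4


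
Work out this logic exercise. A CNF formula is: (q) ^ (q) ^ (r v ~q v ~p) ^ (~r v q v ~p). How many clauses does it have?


A CNF formula is a conjunction of clauses.
Clauses are separated by ^.
Counting the conjuncts: 4 clauses.

4


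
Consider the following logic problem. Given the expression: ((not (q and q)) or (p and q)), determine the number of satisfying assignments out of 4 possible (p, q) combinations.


Check all 4 assignments:
p=0, q=0: 1
p=0, q=1: 0
p=1, q=0: 1
p=1, q=1: 1
Count of True = 3

3


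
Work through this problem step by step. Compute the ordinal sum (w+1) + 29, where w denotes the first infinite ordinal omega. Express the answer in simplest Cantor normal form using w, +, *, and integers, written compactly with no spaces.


Compute (w+1) + 29.
Ordinal + is associative but NOT commutative; for finite n>0, n + w = w but w + n stays w+n.
By associativity: (w+1) + 29 = w + (1+29) = w+30.
Result = w+30

w+30


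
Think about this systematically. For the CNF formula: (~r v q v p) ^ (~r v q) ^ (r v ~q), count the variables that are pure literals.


Check each variable for pure literal status:
p: pure positive
q: mixed (not pure)
r: mixed (not pure)
Pure literal count = 1

1


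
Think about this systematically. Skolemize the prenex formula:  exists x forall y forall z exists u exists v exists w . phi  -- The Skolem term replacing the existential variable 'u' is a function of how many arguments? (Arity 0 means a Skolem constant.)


Quantifier prefix: exists x forall y forall z exists u exists v exists w
'u' is existentially quantified at position 4.
Universal variables preceding it: y, z
Skolem function arity = 2

2


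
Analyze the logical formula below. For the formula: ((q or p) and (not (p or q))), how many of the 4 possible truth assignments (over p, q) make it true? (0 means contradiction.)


Check all 4 assignments:
p=0, q=0: 0
p=0, q=1: 0
p=1, q=0: 0
p=1, q=1: 0
Count of True = 0

0


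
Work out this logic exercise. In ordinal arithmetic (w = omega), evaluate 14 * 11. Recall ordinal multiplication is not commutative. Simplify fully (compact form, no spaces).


Compute 14 * 11.
Ordinal * is associative and left-distributive over +, but NOT commutative; for finite n>1, n*w = w but w*n stays w*n.
Both finite; ordinal * agrees with natural *: 14 * 11 = 154.
Result = 154

154


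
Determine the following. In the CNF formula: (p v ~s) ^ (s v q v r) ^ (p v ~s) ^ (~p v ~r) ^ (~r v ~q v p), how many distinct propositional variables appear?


Identify each variable that appears in the formula.
Variables found: p, q, r, s
Count = 4

4


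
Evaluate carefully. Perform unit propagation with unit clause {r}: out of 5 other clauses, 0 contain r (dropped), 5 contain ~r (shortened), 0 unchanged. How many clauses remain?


Satisfied (removed): 0
Shortened (remain): 5
Unchanged (remain): 0
Remaining = 5 + 0 = 5

5


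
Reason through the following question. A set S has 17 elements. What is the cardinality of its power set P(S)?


The power set of a set with n elements has 2^n elements.
|P(S)| = 2^17 = 131072

131072


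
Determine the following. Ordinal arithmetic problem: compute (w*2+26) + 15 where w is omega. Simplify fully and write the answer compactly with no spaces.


Compute (w*2+26) + 15.
Ordinal + is associative but NOT commutative; for finite n>0, n + w = w but w + n stays w+n.
By associativity: (w*2+26) + 15 = w*2 + (26+15) = w*2+41.
Result = w*2+41

w*2+41


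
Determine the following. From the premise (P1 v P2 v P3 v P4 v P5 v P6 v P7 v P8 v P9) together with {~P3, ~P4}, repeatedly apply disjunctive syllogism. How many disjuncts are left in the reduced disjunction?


Original disjuncts (9): P1, P2, P3, P4, P5, P6, P7, P8, P9
Negated (eliminate): ~P3, ~P4
Remaining disjuncts: P1, P2, P5, P6, P7, P8, P9
Count = 9 - 2 = 7

7


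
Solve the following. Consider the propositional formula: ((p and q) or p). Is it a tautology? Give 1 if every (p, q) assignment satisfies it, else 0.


Check all 4 assignments:
p=0, q=0: 0
p=0, q=1: 0
p=1, q=0: 1
p=1, q=1: 1
Satisfying count = 2/4.
Tautology iff count = 4: no.

0


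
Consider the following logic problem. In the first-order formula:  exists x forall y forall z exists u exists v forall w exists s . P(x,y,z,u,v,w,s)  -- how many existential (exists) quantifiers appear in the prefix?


Quantifier prefix: exists x forall y forall z exists u exists v forall w exists s
Mark each quantifier type:
  E U U E E U E
Universal count = 3, Existential count = 4
Asked for existential (exists) quantifiers: 4

4


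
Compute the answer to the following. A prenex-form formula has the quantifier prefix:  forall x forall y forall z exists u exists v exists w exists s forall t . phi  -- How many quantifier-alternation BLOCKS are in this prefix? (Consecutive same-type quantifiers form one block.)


Quantifier-type sequence: A A A E E E E A  (A=forall, E=exists)
Group into maximal same-type runs:
  Ax3 | Ex4 | Ax1
Number of blocks = 3

3


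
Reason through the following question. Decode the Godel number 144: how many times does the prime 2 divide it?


Factorize 144 by dividing by 2 repeatedly.
Division steps: 2 divides 144 exactly 4 time(s).
Exponent of 2 = 4

4


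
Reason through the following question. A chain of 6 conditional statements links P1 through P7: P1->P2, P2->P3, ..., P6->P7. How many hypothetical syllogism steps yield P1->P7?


With 6 implications in a chain connecting 7 propositions:
P1->P2, P2->P3, ..., P6->P7
Steps needed = (number of implications) - 1 = 6 - 1 = 5

5


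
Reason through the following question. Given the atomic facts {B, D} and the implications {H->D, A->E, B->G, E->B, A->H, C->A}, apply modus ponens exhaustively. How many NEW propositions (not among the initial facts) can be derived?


Initial facts: {B, D}
Apply modus ponens to closure:
  B and B->G  =>  G
Final known: {B, D, G}
New propositions: {G}
Count = 1

1


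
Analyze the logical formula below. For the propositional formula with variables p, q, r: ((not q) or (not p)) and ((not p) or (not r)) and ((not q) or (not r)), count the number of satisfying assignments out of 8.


Evaluate all 8 assignments for p, q, r:
p=0, q=0, r=0: 1
p=0, q=0, r=1: 1
p=0, q=1, r=0: 1
p=0, q=1, r=1: 0
p=1, q=0, r=0: 1
p=1, q=0, r=1: 0
p=1, q=1, r=0: 0
p=1, q=1, r=1: 0
Satisfying count = 4

4


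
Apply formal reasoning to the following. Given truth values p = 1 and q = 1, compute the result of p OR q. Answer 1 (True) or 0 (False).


p = 1, q = 1
Operation: p OR q
Evaluate: 1 OR 1 = 1

1


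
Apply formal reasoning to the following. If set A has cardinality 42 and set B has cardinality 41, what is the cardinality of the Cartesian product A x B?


The Cartesian product A x B contains all ordered pairs (a, b).
|A x B| = |A| * |B| = 42 * 41 = 1722

1722


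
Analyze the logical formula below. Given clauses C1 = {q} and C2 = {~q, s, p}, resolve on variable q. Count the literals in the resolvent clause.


Remove q from C1 and ~q from C2.
C1 remainder: {}
C2 remainder: {s, p}
Union (resolvent): {p, s}
Resolvent has 2 literal(s).

2


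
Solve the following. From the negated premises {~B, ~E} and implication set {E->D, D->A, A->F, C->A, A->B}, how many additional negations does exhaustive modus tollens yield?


Initial negated facts: {~B, ~E}
Apply modus tollens to closure:
  ~B and A->B  =>  ~A
  ~A and D->A  =>  ~D
  ~A and C->A  =>  ~C
Final negated: {~A, ~B, ~C, ~D, ~E}
New negations: {~A, ~C, ~D}
Count = 3

3


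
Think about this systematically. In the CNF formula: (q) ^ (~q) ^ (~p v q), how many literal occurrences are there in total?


Counting literals in each clause:
Clause 1: 1 literal(s)
Clause 2: 1 literal(s)
Clause 3: 2 literal(s)
Total = 4

4


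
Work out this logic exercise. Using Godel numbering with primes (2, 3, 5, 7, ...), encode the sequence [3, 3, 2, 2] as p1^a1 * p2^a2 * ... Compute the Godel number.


Encode each element as an exponent of the corresponding prime:
  2^3 = 8
  3^3 = 27
  5^2 = 25
  7^2 = 49
Product = 8 * 27 * 25 * 49 = 264600

264600


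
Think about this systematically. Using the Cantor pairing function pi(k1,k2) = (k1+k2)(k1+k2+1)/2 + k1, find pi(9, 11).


k1 + k2 = 20
(k1+k2)(k1+k2+1)/2 = 20 * 21 / 2 = 210
pi = 210 + 9 = 219

219


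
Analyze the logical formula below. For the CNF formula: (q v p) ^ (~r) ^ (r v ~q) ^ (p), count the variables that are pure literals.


Check each variable for pure literal status:
p: pure positive
q: mixed (not pure)
r: mixed (not pure)
Pure literal count = 1

1


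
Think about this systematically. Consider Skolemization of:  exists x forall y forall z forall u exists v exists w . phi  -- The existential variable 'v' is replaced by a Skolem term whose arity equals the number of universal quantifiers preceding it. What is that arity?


Quantifier prefix: exists x forall y forall z forall u exists v exists w
'v' is existentially quantified at position 5.
Universal variables preceding it: y, z, u
Skolem function arity = 3

3


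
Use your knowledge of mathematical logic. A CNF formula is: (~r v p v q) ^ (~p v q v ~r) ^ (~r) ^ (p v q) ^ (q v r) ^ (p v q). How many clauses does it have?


A CNF formula is a conjunction of clauses.
Clauses are separated by ^.
Counting the conjuncts: 6 clauses.

6


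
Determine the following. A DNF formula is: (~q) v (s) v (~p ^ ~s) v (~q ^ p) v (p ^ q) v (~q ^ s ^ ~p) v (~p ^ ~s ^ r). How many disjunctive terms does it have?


A DNF formula is a disjunction of terms (conjunctions).
Terms are separated by v.
Counting the disjuncts: 7 terms.

7


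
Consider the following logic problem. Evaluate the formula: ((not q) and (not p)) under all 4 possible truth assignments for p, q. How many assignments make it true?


Check all 4 assignments:
p=0, q=0: 1
p=0, q=1: 0
p=1, q=0: 0
p=1, q=1: 0
Count of True = 1

1


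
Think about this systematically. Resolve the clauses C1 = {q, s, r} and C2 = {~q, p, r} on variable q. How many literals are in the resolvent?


Remove q from C1 and ~q from C2.
C1 remainder: {s, r}
C2 remainder: {p, r}
Union (resolvent): {p, r, s}
Resolvent has 3 literal(s).

3


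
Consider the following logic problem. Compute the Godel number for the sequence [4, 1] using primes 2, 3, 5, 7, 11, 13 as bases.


Encode each element as an exponent of the corresponding prime:
  2^4 = 16
  3^1 = 3
Product = 16 * 3 = 48

48


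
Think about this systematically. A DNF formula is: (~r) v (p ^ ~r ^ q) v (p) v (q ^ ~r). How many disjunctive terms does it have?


A DNF formula is a disjunction of terms (conjunctions).
Terms are separated by v.
Counting the disjuncts: 4 terms.

4


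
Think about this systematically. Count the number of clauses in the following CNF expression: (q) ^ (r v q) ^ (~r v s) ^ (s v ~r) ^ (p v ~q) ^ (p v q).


A CNF formula is a conjunction of clauses.
Clauses are separated by ^.
Counting the conjuncts: 6 clauses.

6


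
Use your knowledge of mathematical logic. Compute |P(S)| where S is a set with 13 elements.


The power set of a set with n elements has 2^n elements.
|P(S)| = 2^13 = 8192

8192


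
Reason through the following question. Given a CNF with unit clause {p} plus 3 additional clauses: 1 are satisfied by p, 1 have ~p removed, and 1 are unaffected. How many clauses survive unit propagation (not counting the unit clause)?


Satisfied (removed): 1
Shortened (remain): 1
Unchanged (remain): 1
Remaining = 1 + 1 = 2

2


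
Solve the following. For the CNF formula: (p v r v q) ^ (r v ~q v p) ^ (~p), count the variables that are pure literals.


Check each variable for pure literal status:
p: mixed (not pure)
q: mixed (not pure)
r: pure positive
Pure literal count = 1

1


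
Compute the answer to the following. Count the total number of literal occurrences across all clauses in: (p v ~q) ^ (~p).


Counting literals in each clause:
Clause 1: 2 literal(s)
Clause 2: 1 literal(s)
Total = 3

3


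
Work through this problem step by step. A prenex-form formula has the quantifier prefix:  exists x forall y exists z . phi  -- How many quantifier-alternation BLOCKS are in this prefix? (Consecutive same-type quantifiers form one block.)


Quantifier-type sequence: E A E  (A=forall, E=exists)
Group into maximal same-type runs:
  Ex1 | Ax1 | Ex1
Number of blocks = 3

3


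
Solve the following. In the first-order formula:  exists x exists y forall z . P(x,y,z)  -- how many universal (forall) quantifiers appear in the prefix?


Quantifier prefix: exists x exists y forall z
Mark each quantifier type:
  E E U
Universal count = 1, Existential count = 2
Asked for universal (forall) quantifiers: 1

1


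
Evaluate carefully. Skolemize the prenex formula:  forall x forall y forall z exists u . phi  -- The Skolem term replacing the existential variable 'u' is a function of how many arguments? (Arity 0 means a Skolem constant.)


Quantifier prefix: forall x forall y forall z exists u
'u' is existentially quantified at position 4.
Universal variables preceding it: x, y, z
Skolem function arity = 3

3


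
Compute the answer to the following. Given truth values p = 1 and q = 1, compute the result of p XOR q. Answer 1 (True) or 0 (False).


p = 1, q = 1
Operation: p XOR q
Evaluate: 1 XOR 1 = 0

0


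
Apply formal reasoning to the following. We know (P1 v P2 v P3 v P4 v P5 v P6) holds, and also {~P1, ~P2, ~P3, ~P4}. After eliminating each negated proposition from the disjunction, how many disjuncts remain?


Original disjuncts (6): P1, P2, P3, P4, P5, P6
Negated (eliminate): ~P1, ~P2, ~P3, ~P4
Remaining disjuncts: P5, P6
Count = 6 - 4 = 2

2


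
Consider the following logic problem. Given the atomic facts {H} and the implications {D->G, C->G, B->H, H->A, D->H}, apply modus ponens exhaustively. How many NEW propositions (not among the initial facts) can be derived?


Initial facts: {H}
Apply modus ponens to closure:
  H and H->A  =>  A
Final known: {A, H}
New propositions: {A}
Count = 1

1


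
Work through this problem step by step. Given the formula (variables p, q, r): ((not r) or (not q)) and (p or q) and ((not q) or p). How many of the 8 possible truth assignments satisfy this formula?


Evaluate all 8 assignments for p, q, r:
p=0, q=0, r=0: 0
p=0, q=0, r=1: 0
p=0, q=1, r=0: 0
p=0, q=1, r=1: 0
p=1, q=0, r=0: 1
p=1, q=0, r=1: 1
p=1, q=1, r=0: 1
p=1, q=1, r=1: 0
Satisfying count = 3

3


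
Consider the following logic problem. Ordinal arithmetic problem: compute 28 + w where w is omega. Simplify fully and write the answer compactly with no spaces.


Compute 28 + w.
Ordinal + is associative but NOT commutative; for finite n>0, n + w = w but w + n stays w+n.
Any finite left addend is absorbed by w on the right: 28 + w = w.
Result = w

w


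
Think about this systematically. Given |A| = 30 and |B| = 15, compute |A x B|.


The Cartesian product A x B contains all ordered pairs (a, b).
|A x B| = |A| * |B| = 30 * 15 = 450

450


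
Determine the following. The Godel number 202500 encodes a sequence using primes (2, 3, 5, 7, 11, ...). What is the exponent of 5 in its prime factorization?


Factorize 202500 by dividing by 5 repeatedly.
Division steps: 5 divides 202500 exactly 4 time(s).
Exponent of 5 = 4

4


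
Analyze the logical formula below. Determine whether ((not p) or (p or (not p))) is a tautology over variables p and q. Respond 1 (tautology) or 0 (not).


Check all 4 assignments:
p=0, q=0: 1
p=0, q=1: 1
p=1, q=0: 1
p=1, q=1: 1
Satisfying count = 4/4.
Tautology iff count = 4: yes.

1


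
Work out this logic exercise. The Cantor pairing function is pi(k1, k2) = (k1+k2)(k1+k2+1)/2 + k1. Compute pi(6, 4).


k1 + k2 = 10
(k1+k2)(k1+k2+1)/2 = 10 * 11 / 2 = 55
pi = 55 + 6 = 61

61


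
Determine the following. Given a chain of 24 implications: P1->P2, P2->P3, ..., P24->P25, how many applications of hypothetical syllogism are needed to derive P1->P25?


With 24 implications in a chain connecting 25 propositions:
P1->P2, P2->P3, ..., P24->P25
Steps needed = (number of implications) - 1 = 24 - 1 = 23

23


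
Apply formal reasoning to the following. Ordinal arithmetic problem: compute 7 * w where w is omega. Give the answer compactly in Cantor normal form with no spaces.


Compute 7 * w.
Ordinal * is associative and left-distributive over +, but NOT commutative; for finite n>1, n*w = w but w*n stays w*n.
For finite n>0, n * w = sup{n*k : k<w} = w. So 7 * w = w.
Result = w

w


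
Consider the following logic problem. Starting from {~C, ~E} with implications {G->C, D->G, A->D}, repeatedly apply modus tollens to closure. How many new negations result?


Initial negated facts: {~C, ~E}
Apply modus tollens to closure:
  ~C and G->C  =>  ~G
  ~G and D->G  =>  ~D
  ~D and A->D  =>  ~A
Final negated: {~A, ~C, ~D, ~E, ~G}
New negations: {~A, ~D, ~G}
Count = 3

3


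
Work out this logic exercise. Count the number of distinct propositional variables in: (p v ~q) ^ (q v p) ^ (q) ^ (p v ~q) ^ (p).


Identify each variable that appears in the formula.
Variables found: p, q
Count = 2

2


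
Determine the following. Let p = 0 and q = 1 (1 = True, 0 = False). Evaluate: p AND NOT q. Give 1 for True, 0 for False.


p = 0, q = 1
Operation: p AND NOT q
Evaluate: 0 AND NOT 1 = 0

0


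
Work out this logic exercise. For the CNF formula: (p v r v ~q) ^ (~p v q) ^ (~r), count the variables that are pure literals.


Check each variable for pure literal status:
p: mixed (not pure)
q: mixed (not pure)
r: mixed (not pure)
Pure literal count = 0

0


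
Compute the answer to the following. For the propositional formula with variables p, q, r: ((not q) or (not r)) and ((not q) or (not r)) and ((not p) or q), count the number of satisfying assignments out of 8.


Evaluate all 8 assignments for p, q, r:
p=0, q=0, r=0: 1
p=0, q=0, r=1: 1
p=0, q=1, r=0: 1
p=0, q=1, r=1: 0
p=1, q=0, r=0: 0
p=1, q=0, r=1: 0
p=1, q=1, r=0: 1
p=1, q=1, r=1: 0
Satisfying count = 4

4


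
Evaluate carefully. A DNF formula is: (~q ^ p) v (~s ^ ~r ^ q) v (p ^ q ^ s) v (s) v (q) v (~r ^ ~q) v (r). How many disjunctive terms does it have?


A DNF formula is a disjunction of terms (conjunctions).
Terms are separated by v.
Counting the disjuncts: 7 terms.

7


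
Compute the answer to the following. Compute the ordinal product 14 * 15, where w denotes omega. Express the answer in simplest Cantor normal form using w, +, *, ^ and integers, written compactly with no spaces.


Compute 14 * 15.
Ordinal * is associative and left-distributive over +, but NOT commutative; for finite n>1, n*w = w but w*n stays w*n.
Both finite; ordinal * agrees with natural *: 14 * 15 = 210.
Result = 210

210


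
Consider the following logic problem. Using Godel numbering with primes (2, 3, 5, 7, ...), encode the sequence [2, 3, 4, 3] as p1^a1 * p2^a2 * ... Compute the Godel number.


Encode each element as an exponent of the corresponding prime:
  2^2 = 4
  3^3 = 27
  5^4 = 625
  7^3 = 343
Product = 4 * 27 * 625 * 343 = 23152500

23152500
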